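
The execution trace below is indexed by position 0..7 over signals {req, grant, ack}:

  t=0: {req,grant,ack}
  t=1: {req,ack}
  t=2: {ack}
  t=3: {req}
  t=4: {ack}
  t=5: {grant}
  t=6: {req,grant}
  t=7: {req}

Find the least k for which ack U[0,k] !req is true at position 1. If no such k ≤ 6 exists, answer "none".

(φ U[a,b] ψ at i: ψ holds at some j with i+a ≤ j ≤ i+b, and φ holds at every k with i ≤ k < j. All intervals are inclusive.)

Need earliest j ≥ 1 with !req, and ack at every k in [1,j-1].
  j=1: rhs fails.
  j=2: rhs holds; lhs holds on [1,1]. k = 1.

1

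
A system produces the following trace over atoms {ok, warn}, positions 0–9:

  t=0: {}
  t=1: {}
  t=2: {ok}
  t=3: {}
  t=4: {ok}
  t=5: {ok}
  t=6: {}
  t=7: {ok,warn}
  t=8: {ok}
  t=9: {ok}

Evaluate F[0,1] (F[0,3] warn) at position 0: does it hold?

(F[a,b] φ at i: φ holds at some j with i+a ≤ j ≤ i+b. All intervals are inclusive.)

No

Check F[0,3] warn at each j in [0,1]:
  j=0: fails (none in [0,3])
  j=1: fails (none in [1,4])
No position in the window satisfies it → formula fails.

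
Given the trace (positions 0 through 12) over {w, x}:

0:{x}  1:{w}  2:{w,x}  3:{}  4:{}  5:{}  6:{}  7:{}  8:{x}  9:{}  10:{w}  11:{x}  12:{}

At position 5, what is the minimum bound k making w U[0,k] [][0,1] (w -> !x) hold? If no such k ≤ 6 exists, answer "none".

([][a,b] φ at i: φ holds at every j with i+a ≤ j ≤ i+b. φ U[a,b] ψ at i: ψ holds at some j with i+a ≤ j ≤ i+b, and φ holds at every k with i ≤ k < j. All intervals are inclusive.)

Need earliest j ≥ 5 with [][0,1] (w -> !x), and w at every k in [5,j-1].
  j=5: rhs holds (empty prefix). k = 0.

0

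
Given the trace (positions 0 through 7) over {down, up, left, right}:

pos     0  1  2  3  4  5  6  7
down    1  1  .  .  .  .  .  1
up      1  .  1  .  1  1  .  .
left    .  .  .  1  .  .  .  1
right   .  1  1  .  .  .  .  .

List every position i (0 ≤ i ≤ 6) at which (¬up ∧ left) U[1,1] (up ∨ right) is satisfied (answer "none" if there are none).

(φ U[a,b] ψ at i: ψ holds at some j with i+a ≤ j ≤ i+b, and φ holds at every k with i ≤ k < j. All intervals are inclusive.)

Evaluate at each i in [0,6]:
  i=0: ✗ (lhs fails at k=0 before rhs at j=1)
  i=1: ✗ (lhs fails at k=1 before rhs at j=2)
  i=2: ✗ (no rhs in [3,3])
  i=3: ✓ (rhs at j=4; lhs holds on [3,3])
  i=4: ✗ (lhs fails at k=4 before rhs at j=5)
  i=5: ✗ (no rhs in [6,6])
  i=6: ✗ (no rhs in [7,7])

3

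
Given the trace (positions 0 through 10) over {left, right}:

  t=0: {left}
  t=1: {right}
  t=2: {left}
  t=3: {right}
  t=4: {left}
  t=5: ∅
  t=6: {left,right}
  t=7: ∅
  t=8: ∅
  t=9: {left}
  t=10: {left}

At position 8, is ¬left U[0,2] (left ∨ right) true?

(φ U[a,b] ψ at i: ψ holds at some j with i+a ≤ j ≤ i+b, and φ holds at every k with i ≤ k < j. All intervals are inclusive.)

Need some j in [8,10] with (left ∨ right), and ¬left at every k in [8,j-1].
  j=8: (left ∨ right) false.
  j=9: (left ∨ right) holds; ¬left holds at every k in [8,8] → satisfied.

Yes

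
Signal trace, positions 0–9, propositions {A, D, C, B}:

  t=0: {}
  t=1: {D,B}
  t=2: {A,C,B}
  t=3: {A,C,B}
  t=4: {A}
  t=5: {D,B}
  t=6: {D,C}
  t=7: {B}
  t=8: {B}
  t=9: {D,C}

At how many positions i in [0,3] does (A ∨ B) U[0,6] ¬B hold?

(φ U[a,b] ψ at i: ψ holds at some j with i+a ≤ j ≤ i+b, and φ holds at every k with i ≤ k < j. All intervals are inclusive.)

Evaluate at each i in [0,3]:
  i=0: ✓ (rhs at j=0)
  i=1: ✓ (rhs at j=4; lhs holds on [1,3])
  i=2: ✓ (rhs at j=4; lhs holds on [2,3])
  i=3: ✓ (rhs at j=4; lhs holds on [3,3])
Positions where it holds: {0, 1, 2, 3} → 4.

4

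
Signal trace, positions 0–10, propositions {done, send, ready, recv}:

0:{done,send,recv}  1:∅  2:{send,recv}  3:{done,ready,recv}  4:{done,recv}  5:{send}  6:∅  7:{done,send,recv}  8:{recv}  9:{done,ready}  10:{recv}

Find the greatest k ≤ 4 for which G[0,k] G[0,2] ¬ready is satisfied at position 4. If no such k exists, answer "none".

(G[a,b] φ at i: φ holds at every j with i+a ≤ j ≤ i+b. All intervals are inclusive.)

G[0,2] ¬ready must hold from j=4 onward; find where it first fails.
  j=4: holds
  j=5: holds
  j=6: holds
  j=7: fails
Holds on [4,6], so largest k = 2.

2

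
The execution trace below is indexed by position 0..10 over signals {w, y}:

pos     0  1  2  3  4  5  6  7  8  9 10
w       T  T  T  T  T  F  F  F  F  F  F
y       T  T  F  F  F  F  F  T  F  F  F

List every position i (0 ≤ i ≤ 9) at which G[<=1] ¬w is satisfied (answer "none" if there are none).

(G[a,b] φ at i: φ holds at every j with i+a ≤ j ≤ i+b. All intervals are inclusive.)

Evaluate at each i in [0,9]:
  i=0: ✗ (fails at j=0)
  i=1: ✗ (fails at j=1)
  i=2: ✗ (fails at j=2)
  i=3: ✗ (fails at j=3)
  i=4: ✗ (fails at j=4)
  i=5: ✓ (all of [5,6])
  i=6: ✓ (all of [6,7])
  i=7: ✓ (all of [7,8])
  i=8: ✓ (all of [8,9])
  i=9: ✓ (all of [9,10])

5, 6, 7, 8, 9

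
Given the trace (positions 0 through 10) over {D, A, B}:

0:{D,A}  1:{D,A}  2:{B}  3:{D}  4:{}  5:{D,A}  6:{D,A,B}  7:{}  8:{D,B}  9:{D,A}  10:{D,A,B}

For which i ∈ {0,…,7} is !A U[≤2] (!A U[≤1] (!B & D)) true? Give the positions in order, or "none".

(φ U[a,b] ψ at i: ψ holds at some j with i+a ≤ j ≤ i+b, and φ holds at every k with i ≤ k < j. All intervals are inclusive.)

Evaluate at each i in [0,7]:
  i=0: ✓ (rhs at j=0)
  i=1: ✓ (rhs at j=1)
  i=2: ✓ (rhs at j=2)
  i=3: ✓ (rhs at j=3)
  i=4: ✓ (rhs at j=4)
  i=5: ✓ (rhs at j=5)
  i=6: ✗ (lhs fails at k=6 before rhs at j=8)
  i=7: ✓ (rhs at j=8; lhs holds on [7,7])

0, 1, 2, 3, 4, 5, 7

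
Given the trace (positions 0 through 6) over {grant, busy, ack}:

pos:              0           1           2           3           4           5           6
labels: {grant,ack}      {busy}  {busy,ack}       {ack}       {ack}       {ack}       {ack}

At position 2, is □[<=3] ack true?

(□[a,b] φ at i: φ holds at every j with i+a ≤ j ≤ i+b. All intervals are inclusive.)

Check ack at every j in [2,5]:
  j=2: true
  j=3: true
  j=4: true
  j=5: true
All positions satisfy it → formula holds.

Holds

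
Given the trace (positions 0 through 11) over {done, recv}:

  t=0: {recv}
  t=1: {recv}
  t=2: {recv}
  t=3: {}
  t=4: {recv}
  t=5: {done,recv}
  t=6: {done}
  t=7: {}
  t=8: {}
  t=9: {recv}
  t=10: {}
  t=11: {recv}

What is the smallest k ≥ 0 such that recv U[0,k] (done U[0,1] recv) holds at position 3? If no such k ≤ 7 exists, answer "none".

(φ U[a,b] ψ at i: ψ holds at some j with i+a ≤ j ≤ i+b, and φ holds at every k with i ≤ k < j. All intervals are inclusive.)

Need earliest j ≥ 3 with (done U[0,1] recv), and recv at every k in [3,j-1].
  j=3: rhs fails.
  j=4: rhs holds but lhs fails at k=3.
  j=5: rhs holds but lhs fails at k=3.
  j=6: rhs fails.
  j=7: rhs fails.
  j=8: rhs fails.
  j=9: rhs holds but lhs fails at k=3.
  j=10: rhs fails.
No witness within the range → none.

none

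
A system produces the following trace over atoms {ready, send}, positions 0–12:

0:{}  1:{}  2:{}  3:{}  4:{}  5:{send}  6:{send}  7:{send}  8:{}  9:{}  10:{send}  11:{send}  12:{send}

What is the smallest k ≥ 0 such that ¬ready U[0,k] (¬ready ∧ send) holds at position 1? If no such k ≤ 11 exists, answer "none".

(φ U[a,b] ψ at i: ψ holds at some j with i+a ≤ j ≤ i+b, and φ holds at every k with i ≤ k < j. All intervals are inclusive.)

4

Need earliest j ≥ 1 with (¬ready ∧ send), and ¬ready at every k in [1,j-1].
  j=1: rhs fails.
  j=2: rhs fails.
  j=3: rhs fails.
  j=4: rhs fails.
  j=5: rhs holds; lhs holds on [1,4]. k = 4.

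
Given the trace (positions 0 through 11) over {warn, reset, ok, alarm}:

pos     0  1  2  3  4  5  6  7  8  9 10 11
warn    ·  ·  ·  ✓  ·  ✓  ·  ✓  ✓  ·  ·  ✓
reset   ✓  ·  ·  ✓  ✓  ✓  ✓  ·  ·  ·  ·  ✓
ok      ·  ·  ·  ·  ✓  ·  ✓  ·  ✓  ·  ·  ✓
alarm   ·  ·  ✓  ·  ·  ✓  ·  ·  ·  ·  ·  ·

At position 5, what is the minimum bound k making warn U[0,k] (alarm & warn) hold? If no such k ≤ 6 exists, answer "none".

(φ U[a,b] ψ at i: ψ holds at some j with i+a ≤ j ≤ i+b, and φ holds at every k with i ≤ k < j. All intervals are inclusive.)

0

Need earliest j ≥ 5 with (alarm & warn), and warn at every k in [5,j-1].
  j=5: rhs holds (empty prefix). k = 0.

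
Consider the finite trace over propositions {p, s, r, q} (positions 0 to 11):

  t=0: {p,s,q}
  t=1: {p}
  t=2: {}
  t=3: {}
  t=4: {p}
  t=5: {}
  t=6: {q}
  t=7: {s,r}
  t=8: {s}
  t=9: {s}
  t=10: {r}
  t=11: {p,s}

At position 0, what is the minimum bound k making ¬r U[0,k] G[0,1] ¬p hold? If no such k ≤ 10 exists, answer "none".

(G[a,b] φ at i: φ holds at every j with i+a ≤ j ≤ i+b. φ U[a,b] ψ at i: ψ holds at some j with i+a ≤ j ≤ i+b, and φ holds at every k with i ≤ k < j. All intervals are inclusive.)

Need earliest j ≥ 0 with G[0,1] ¬p, and ¬r at every k in [0,j-1].
  j=0: rhs fails.
  j=1: rhs fails.
  j=2: rhs holds; lhs holds on [0,1]. k = 2.

2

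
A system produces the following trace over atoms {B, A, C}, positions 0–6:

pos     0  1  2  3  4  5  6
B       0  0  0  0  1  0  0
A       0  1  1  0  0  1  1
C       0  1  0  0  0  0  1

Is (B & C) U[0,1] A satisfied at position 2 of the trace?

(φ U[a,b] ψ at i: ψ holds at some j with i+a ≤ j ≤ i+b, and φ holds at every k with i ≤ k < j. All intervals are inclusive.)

Need some j in [2,3] with A, and (B & C) at every k in [2,j-1].
  j=2: A holds; no prefix to check → satisfied.

Yes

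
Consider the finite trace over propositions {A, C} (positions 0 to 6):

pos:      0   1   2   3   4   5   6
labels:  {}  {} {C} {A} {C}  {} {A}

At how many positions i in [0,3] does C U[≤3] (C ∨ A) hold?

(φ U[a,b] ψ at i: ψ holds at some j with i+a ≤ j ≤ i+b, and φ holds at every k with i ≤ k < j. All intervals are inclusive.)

2

Evaluate at each i in [0,3]:
  i=0: ✗ (lhs fails at k=0 before rhs at j=2)
  i=1: ✗ (lhs fails at k=1 before rhs at j=2)
  i=2: ✓ (rhs at j=2)
  i=3: ✓ (rhs at j=3)
Positions where it holds: {2, 3} → 2.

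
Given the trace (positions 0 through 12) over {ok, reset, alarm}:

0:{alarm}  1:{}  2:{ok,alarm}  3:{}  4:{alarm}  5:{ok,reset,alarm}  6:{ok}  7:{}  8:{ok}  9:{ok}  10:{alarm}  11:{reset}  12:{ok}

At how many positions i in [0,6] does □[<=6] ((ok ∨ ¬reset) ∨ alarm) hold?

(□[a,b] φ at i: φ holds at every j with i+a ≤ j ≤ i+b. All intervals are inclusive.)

Evaluate at each i in [0,6]:
  i=0: ✓ (all of [0,6])
  i=1: ✓ (all of [1,7])
  i=2: ✓ (all of [2,8])
  i=3: ✓ (all of [3,9])
  i=4: ✓ (all of [4,10])
  i=5: ✗ (fails at j=11)
  i=6: ✗ (fails at j=11)
Positions where it holds: {0, 1, 2, 3, 4} → 5.

5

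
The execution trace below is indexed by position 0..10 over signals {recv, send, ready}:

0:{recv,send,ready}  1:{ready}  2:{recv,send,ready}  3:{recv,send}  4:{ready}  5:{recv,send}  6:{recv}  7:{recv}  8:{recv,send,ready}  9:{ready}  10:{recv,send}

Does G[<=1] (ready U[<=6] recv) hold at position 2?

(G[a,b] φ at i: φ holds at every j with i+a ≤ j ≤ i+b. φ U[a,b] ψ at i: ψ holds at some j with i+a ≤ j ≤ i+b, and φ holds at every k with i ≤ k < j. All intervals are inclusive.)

Holds

Check (ready U[<=6] recv) at every j in [2,3]:
  j=2: holds
  j=3: holds
All positions satisfy it → formula holds.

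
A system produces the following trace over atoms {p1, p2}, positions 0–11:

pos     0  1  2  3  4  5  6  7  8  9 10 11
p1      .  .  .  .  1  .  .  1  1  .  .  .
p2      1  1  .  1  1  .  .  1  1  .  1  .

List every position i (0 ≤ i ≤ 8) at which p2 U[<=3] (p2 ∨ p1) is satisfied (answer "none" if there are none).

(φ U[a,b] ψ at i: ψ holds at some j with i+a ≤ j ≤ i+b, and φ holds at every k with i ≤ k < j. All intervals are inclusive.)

Evaluate at each i in [0,8]:
  i=0: ✓ (rhs at j=0)
  i=1: ✓ (rhs at j=1)
  i=2: ✗ (lhs fails at k=2 before rhs at j=3)
  i=3: ✓ (rhs at j=3)
  i=4: ✓ (rhs at j=4)
  i=5: ✗ (lhs fails at k=5 before rhs at j=7)
  i=6: ✗ (lhs fails at k=6 before rhs at j=7)
  i=7: ✓ (rhs at j=7)
  i=8: ✓ (rhs at j=8)

0, 1, 3, 4, 7, 8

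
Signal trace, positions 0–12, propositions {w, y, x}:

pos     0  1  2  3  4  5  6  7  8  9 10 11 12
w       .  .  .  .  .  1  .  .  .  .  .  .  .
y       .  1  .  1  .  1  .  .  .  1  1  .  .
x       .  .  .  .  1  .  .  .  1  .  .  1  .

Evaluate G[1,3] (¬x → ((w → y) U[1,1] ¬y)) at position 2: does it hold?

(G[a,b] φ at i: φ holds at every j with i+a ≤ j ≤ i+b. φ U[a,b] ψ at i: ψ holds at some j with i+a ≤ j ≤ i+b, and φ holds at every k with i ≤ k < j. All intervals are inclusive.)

Yes

Check (¬x → ((w → y) U[1,1] ¬y)) at every j in [3,5]:
  j=3: antecedent true; consequent holds → ✓
  j=4: antecedent false → ✓
  j=5: antecedent true; consequent holds → ✓
All positions satisfy it → formula holds.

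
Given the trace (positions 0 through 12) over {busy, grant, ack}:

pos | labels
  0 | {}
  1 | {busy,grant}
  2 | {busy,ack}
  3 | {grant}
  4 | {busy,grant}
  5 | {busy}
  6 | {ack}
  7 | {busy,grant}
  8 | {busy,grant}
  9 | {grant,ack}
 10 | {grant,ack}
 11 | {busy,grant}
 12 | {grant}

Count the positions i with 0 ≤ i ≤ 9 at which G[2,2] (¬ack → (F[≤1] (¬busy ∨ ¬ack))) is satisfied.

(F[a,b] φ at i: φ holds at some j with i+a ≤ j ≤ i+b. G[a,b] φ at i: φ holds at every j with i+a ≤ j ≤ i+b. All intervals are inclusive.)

Evaluate at each i in [0,9]:
  i=0: ✓ (all of [2,2])
  i=1: ✓ (all of [3,3])
  i=2: ✓ (all of [4,4])
  i=3: ✓ (all of [5,5])
  i=4: ✓ (all of [6,6])
  i=5: ✓ (all of [7,7])
  i=6: ✓ (all of [8,8])
  i=7: ✓ (all of [9,9])
  i=8: ✓ (all of [10,10])
  i=9: ✓ (all of [11,11])
Positions where it holds: {0, 1, 2, 3, 4, 5, 6, 7, 8, 9} → 10.

10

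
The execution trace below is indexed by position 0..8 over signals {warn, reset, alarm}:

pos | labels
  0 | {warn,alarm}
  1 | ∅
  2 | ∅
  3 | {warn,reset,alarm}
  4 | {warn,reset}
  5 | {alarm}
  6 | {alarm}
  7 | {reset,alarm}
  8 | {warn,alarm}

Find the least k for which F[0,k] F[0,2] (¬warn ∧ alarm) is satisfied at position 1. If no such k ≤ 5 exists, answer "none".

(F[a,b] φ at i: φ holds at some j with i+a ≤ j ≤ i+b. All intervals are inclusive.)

2

Scan j = 1,2,… for F[0,2] (¬warn ∧ alarm):
  j=1: fails
  j=2: fails
  j=3: holds
First hit at j=3, so smallest k = 3-1 = 2.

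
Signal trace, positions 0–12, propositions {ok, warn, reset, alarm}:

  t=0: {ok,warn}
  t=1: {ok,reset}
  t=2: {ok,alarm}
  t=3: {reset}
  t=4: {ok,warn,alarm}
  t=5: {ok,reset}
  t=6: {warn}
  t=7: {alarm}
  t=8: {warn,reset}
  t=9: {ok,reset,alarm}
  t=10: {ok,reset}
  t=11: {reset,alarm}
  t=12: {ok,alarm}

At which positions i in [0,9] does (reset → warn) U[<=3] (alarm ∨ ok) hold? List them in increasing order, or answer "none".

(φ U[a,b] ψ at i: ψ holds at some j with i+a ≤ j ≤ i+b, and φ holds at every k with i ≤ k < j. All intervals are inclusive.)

Evaluate at each i in [0,9]:
  i=0: ✓ (rhs at j=0)
  i=1: ✓ (rhs at j=1)
  i=2: ✓ (rhs at j=2)
  i=3: ✗ (lhs fails at k=3 before rhs at j=4)
  i=4: ✓ (rhs at j=4)
  i=5: ✓ (rhs at j=5)
  i=6: ✓ (rhs at j=7; lhs holds on [6,6])
  i=7: ✓ (rhs at j=7)
  i=8: ✓ (rhs at j=9; lhs holds on [8,8])
  i=9: ✓ (rhs at j=9)

0, 1, 2, 4, 5, 6, 7, 8, 9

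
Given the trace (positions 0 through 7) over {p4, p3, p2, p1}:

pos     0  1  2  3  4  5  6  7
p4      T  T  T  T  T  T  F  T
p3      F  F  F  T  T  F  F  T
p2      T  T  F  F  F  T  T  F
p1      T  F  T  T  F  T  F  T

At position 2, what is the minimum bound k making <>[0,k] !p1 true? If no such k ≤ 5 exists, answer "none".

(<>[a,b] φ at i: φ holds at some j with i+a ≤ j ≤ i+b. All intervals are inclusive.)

2

Scan j = 2,3,… for !p1:
  j=2: fails
  j=3: fails
  j=4: holds
First hit at j=4, so smallest k = 4-2 = 2.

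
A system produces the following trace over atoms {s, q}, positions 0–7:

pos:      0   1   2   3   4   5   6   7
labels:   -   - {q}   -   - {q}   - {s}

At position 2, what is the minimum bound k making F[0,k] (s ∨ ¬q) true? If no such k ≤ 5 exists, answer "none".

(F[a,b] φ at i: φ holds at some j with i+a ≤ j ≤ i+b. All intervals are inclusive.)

1

Scan j = 2,3,… for (s ∨ ¬q):
  j=2: fails
  j=3: holds
First hit at j=3, so smallest k = 3-2 = 1.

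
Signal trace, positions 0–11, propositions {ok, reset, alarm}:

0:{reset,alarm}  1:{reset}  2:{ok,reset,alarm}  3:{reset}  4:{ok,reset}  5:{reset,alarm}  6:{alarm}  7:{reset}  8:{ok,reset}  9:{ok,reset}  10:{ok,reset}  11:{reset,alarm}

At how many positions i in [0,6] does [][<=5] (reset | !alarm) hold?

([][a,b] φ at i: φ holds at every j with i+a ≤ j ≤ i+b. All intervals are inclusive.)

Evaluate at each i in [0,6]:
  i=0: ✓ (all of [0,5])
  i=1: ✗ (fails at j=6)
  i=2: ✗ (fails at j=6)
  i=3: ✗ (fails at j=6)
  i=4: ✗ (fails at j=6)
  i=5: ✗ (fails at j=6)
  i=6: ✗ (fails at j=6)
Positions where it holds: {0} → 1.

1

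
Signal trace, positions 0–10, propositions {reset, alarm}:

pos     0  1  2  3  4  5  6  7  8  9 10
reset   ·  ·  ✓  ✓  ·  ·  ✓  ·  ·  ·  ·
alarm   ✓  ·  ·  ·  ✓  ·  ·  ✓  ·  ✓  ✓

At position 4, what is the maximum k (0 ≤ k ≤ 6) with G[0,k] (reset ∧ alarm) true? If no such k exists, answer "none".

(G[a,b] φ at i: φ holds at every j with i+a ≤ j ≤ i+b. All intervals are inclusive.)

(reset ∧ alarm) must hold from j=4 onward; find where it first fails.
  j=4: fails → no k works.

none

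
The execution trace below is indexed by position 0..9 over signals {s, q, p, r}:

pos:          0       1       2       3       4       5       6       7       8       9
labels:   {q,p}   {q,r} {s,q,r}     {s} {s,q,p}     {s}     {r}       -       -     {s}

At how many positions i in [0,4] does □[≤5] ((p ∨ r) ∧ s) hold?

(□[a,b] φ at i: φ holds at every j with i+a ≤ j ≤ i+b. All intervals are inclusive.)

0

Evaluate at each i in [0,4]:
  i=0: ✗ (fails at j=0)
  i=1: ✗ (fails at j=1)
  i=2: ✗ (fails at j=3)
  i=3: ✗ (fails at j=3)
  i=4: ✗ (fails at j=5)
Positions where it holds: {} → 0.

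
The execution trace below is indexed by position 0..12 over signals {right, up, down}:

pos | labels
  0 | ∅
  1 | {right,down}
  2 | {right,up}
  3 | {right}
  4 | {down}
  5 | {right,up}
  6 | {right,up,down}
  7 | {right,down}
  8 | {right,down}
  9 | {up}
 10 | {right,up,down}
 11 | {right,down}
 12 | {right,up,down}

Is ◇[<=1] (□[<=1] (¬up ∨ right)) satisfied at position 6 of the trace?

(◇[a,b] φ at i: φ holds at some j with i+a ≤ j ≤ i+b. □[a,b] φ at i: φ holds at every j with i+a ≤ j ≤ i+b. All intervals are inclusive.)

Holds

Check □[<=1] (¬up ∨ right) at each j in [6,7]:
  j=6: holds on [6,7]
  j=7: holds on [7,8]
Found at j=6 → formula holds.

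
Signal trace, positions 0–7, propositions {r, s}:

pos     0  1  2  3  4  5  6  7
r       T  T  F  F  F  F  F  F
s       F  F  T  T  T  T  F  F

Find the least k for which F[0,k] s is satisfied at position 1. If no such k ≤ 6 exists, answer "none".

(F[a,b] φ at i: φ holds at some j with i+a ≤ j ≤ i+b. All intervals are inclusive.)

1

Scan j = 1,2,… for s:
  j=1: fails
  j=2: holds
First hit at j=2, so smallest k = 2-1 = 1.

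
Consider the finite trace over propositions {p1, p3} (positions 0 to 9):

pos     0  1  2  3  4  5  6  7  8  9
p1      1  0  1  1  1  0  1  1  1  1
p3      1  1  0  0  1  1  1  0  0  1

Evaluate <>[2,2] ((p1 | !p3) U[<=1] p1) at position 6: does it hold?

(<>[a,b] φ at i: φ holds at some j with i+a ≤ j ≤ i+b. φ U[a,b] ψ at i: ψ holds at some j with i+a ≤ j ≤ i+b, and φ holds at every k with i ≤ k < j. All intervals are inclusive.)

Check ((p1 | !p3) U[<=1] p1) at each j in [8,8]:
  j=8: holds
Found at j=8 → formula holds.

Yes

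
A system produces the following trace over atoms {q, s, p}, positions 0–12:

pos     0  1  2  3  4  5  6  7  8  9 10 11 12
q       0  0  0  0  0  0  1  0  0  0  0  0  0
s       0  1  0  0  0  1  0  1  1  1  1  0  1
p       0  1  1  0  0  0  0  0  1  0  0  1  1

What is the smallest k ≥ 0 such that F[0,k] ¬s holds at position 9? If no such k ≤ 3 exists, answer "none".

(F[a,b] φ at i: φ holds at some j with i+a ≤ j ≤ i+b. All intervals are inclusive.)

Scan j = 9,10,… for ¬s:
  j=9: fails
  j=10: fails
  j=11: holds
First hit at j=11, so smallest k = 11-9 = 2.

2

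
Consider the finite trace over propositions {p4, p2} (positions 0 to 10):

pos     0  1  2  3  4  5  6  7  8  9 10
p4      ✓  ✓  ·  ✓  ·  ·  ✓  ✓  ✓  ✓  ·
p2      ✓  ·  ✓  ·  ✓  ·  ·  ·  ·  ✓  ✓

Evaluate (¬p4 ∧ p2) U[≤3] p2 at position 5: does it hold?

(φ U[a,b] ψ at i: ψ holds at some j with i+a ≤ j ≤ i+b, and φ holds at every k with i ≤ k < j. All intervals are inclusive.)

No

Need some j in [5,8] with p2, and (¬p4 ∧ p2) at every k in [5,j-1].
  j=5: p2 false.
  j=6: p2 false.
  j=7: p2 false.
  j=8: p2 false.
No j in the window works → until fails.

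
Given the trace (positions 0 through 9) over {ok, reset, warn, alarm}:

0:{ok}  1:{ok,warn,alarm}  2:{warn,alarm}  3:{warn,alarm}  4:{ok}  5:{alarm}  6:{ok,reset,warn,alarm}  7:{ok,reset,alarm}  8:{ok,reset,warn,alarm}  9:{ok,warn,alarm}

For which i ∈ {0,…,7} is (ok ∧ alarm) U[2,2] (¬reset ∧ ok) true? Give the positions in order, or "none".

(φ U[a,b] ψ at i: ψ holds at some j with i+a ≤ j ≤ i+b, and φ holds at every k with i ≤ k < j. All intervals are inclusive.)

Evaluate at each i in [0,7]:
  i=0: ✗ (no rhs in [2,2])
  i=1: ✗ (no rhs in [3,3])
  i=2: ✗ (lhs fails at k=2 before rhs at j=4)
  i=3: ✗ (no rhs in [5,5])
  i=4: ✗ (no rhs in [6,6])
  i=5: ✗ (no rhs in [7,7])
  i=6: ✗ (no rhs in [8,8])
  i=7: ✓ (rhs at j=9; lhs holds on [7,8])

7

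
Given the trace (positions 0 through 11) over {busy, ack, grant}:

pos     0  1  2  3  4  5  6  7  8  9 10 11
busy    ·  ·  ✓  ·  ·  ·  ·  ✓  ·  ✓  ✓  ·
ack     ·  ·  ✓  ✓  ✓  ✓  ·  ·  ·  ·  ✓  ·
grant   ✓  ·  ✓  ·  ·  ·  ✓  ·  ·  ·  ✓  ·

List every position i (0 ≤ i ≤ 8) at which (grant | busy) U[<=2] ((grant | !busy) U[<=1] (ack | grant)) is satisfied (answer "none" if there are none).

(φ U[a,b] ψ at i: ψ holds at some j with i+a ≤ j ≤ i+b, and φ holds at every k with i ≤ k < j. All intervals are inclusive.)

0, 1, 2, 3, 4, 5, 6

Evaluate at each i in [0,8]:
  i=0: ✓ (rhs at j=0)
  i=1: ✓ (rhs at j=1)
  i=2: ✓ (rhs at j=2)
  i=3: ✓ (rhs at j=3)
  i=4: ✓ (rhs at j=4)
  i=5: ✓ (rhs at j=5)
  i=6: ✓ (rhs at j=6)
  i=7: ✗ (no rhs in [7,9])
  i=8: ✗ (lhs fails at k=8 before rhs at j=10)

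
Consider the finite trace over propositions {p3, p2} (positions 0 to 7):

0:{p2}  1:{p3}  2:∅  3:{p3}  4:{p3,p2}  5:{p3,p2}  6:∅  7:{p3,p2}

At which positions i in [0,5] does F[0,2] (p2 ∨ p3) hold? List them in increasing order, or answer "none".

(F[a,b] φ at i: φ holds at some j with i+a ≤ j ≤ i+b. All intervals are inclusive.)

0, 1, 2, 3, 4, 5

Evaluate at each i in [0,5]:
  i=0: ✓ (witness j=0)
  i=1: ✓ (witness j=1)
  i=2: ✓ (witness j=3)
  i=3: ✓ (witness j=3)
  i=4: ✓ (witness j=4)
  i=5: ✓ (witness j=5)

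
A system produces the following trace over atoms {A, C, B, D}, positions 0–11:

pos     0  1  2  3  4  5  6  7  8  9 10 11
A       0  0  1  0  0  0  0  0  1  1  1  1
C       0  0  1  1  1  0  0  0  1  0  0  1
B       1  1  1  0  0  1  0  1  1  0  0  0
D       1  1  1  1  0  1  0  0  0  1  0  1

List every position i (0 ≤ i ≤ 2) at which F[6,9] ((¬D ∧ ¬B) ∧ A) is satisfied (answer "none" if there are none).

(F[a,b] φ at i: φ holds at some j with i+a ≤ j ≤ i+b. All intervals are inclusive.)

1, 2

Evaluate at each i in [0,2]:
  i=0: ✗ (none in [6,9])
  i=1: ✓ (witness j=10)
  i=2: ✓ (witness j=10)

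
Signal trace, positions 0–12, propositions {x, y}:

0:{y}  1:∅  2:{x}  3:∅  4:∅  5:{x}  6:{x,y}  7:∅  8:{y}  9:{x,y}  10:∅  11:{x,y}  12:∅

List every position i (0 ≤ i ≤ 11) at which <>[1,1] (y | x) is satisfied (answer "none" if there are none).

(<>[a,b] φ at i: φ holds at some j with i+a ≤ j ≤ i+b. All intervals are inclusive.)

1, 4, 5, 7, 8, 10

Evaluate at each i in [0,11]:
  i=0: ✗ (none in [1,1])
  i=1: ✓ (witness j=2)
  i=2: ✗ (none in [3,3])
  i=3: ✗ (none in [4,4])
  i=4: ✓ (witness j=5)
  i=5: ✓ (witness j=6)
  i=6: ✗ (none in [7,7])
  i=7: ✓ (witness j=8)
  i=8: ✓ (witness j=9)
  i=9: ✗ (none in [10,10])
  i=10: ✓ (witness j=11)
  i=11: ✗ (none in [12,12])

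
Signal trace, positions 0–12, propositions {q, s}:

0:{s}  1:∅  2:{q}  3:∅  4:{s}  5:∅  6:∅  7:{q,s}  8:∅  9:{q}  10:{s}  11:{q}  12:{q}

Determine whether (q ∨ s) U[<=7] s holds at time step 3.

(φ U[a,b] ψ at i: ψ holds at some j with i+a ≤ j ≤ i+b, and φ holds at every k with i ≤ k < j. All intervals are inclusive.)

False

Need some j in [3,10] with s, and (q ∨ s) at every k in [3,j-1].
  j=3: s false.
  j=4: s holds, but (q ∨ s) fails at k=3 → not this j.
  j=5: s false.
  j=6: s false.
  j=7: s holds, but (q ∨ s) fails at k=3 → not this j.
  j=8: s false.
  j=9: s false.
  j=10: s holds, but (q ∨ s) fails at k=3 → not this j.
No j in the window works → until fails.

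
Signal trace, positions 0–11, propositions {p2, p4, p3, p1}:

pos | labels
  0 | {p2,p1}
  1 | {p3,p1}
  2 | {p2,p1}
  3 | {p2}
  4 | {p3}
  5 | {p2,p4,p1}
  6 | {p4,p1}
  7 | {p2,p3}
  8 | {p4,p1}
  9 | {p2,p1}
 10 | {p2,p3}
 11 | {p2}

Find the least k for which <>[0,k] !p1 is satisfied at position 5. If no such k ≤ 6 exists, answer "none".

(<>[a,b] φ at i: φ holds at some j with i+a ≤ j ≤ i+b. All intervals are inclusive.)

2

Scan j = 5,6,… for !p1:
  j=5: fails
  j=6: fails
  j=7: holds
First hit at j=7, so smallest k = 7-5 = 2.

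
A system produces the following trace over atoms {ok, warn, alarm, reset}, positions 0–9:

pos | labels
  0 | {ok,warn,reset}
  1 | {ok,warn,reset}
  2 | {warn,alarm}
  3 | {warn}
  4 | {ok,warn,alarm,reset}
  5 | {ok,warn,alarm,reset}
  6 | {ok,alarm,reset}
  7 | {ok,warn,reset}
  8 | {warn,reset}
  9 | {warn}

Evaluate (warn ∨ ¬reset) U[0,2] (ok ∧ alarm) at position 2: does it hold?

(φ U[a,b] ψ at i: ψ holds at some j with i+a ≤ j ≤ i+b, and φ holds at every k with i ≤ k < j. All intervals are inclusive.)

Need some j in [2,4] with (ok ∧ alarm), and (warn ∨ ¬reset) at every k in [2,j-1].
  j=2: (ok ∧ alarm) false.
  j=3: (ok ∧ alarm) false.
  j=4: (ok ∧ alarm) holds; (warn ∨ ¬reset) holds at every k in [2,3] → satisfied.

Holds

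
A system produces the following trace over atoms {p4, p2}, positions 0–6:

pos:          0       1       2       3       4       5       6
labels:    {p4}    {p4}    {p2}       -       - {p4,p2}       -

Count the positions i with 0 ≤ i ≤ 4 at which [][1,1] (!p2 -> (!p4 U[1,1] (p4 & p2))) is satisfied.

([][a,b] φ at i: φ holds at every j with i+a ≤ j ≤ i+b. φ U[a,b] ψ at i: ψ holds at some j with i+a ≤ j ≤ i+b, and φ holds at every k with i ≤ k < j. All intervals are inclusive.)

Evaluate at each i in [0,4]:
  i=0: ✗ (fails at j=1)
  i=1: ✓ (all of [2,2])
  i=2: ✗ (fails at j=3)
  i=3: ✓ (all of [4,4])
  i=4: ✓ (all of [5,5])
Positions where it holds: {1, 3, 4} → 3.

3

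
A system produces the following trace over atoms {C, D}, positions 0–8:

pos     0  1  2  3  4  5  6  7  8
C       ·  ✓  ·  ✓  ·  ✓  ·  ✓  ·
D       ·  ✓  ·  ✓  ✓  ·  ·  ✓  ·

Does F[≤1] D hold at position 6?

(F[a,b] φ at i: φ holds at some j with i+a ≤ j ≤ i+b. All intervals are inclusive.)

Check D at each j in [6,7]:
  j=6: false
  j=7: true
Found at j=7 → formula holds.

Holds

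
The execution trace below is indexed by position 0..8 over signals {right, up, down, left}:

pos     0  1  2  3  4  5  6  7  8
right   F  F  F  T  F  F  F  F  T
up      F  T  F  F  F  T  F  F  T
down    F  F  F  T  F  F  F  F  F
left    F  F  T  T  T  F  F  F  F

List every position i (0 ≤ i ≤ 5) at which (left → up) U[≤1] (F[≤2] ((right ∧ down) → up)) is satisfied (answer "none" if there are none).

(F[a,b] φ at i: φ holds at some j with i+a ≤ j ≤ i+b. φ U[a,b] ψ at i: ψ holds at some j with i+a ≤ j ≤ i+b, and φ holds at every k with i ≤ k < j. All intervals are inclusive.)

Evaluate at each i in [0,5]:
  i=0: ✓ (rhs at j=0)
  i=1: ✓ (rhs at j=1)
  i=2: ✓ (rhs at j=2)
  i=3: ✓ (rhs at j=3)
  i=4: ✓ (rhs at j=4)
  i=5: ✓ (rhs at j=5)

0, 1, 2, 3, 4, 5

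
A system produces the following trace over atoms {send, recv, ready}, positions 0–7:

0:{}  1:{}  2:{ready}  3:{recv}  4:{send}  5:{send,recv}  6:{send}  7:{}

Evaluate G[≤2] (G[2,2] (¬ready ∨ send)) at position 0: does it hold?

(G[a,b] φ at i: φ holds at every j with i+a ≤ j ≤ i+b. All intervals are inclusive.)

Check G[2,2] (¬ready ∨ send) at every j in [0,2]:
  j=0: fails at 2
  j=1: holds on [3,3]
  j=2: holds on [4,4]
Fails at j=0 → formula fails.

False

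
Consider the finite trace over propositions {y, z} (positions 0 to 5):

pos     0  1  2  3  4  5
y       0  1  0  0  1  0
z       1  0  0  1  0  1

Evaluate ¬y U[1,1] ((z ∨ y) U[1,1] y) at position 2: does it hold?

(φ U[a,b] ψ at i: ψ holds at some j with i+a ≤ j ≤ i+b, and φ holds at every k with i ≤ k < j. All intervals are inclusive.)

True

Need some j in [3,3] with ((z ∨ y) U[1,1] y), and ¬y at every k in [2,j-1].
  j=3: ((z ∨ y) U[1,1] y) holds; ¬y holds at every k in [2,2] → satisfied.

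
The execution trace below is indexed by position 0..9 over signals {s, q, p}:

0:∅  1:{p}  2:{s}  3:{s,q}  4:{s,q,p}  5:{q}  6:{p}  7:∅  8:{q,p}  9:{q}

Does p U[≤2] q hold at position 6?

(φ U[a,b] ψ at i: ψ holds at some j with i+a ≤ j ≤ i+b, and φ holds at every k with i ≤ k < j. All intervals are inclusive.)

Need some j in [6,8] with q, and p at every k in [6,j-1].
  j=6: q false.
  j=7: q false.
  j=8: q holds, but p fails at k=7 → not this j.
No j in the window works → until fails.

False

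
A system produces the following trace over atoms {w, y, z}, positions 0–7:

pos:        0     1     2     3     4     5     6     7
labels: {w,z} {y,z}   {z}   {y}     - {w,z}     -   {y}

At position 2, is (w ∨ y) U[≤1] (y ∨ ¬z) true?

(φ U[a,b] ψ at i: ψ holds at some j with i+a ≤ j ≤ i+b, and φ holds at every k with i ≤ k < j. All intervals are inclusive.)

No

Need some j in [2,3] with (y ∨ ¬z), and (w ∨ y) at every k in [2,j-1].
  j=2: (y ∨ ¬z) false.
  j=3: (y ∨ ¬z) holds, but (w ∨ y) fails at k=2 → not this j.
No j in the window works → until fails.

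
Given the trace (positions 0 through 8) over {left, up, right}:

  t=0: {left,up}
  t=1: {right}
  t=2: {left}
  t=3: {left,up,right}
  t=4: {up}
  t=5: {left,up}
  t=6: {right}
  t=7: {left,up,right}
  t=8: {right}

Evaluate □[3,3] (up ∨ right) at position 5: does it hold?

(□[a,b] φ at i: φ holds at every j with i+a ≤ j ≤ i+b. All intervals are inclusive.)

Check (up ∨ right) at every j in [8,8]:
  j=8: true
All positions satisfy it → formula holds.

Holds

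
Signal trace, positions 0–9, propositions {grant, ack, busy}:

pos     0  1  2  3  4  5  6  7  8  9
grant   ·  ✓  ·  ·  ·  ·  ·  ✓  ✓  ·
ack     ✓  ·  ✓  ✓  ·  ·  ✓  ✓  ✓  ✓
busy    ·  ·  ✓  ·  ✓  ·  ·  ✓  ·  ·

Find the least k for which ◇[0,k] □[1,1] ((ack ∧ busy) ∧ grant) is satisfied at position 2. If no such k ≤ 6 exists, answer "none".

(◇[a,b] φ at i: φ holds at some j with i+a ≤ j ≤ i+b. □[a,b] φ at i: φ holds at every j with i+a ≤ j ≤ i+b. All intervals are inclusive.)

4

Scan j = 2,3,… for □[1,1] ((ack ∧ busy) ∧ grant):
  j=2: fails
  j=3: fails
  j=4: fails
  j=5: fails
  j=6: holds
First hit at j=6, so smallest k = 6-2 = 4.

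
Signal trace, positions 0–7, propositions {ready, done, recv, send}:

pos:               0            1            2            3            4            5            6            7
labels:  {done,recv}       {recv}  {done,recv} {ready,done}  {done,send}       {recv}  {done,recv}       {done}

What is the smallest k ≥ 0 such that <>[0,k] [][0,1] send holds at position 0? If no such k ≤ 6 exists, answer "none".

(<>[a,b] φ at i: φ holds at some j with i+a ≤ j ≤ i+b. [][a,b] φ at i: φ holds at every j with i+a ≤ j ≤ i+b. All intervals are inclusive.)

none

Scan j = 0,1,… for [][0,1] send:
  j=0: fails
  j=1: fails
  j=2: fails
  j=3: fails
  j=4: fails
  j=5: fails
  j=6: fails
No j in [0,6] satisfies it → none.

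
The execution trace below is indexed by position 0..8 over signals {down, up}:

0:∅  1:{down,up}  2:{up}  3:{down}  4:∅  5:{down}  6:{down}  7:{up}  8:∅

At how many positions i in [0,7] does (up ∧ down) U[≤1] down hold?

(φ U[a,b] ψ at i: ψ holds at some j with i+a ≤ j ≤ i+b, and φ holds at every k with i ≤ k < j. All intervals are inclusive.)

4

Evaluate at each i in [0,7]:
  i=0: ✗ (lhs fails at k=0 before rhs at j=1)
  i=1: ✓ (rhs at j=1)
  i=2: ✗ (lhs fails at k=2 before rhs at j=3)
  i=3: ✓ (rhs at j=3)
  i=4: ✗ (lhs fails at k=4 before rhs at j=5)
  i=5: ✓ (rhs at j=5)
  i=6: ✓ (rhs at j=6)
  i=7: ✗ (no rhs in [7,8])
Positions where it holds: {1, 3, 5, 6} → 4.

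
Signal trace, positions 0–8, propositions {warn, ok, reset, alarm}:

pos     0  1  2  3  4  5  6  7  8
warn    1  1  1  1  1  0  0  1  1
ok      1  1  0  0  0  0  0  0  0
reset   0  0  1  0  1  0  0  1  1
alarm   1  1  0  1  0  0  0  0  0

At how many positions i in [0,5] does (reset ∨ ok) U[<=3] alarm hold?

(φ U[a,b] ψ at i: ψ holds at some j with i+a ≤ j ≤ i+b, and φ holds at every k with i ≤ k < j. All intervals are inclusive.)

4

Evaluate at each i in [0,5]:
  i=0: ✓ (rhs at j=0)
  i=1: ✓ (rhs at j=1)
  i=2: ✓ (rhs at j=3; lhs holds on [2,2])
  i=3: ✓ (rhs at j=3)
  i=4: ✗ (no rhs in [4,7])
  i=5: ✗ (no rhs in [5,8])
Positions where it holds: {0, 1, 2, 3} → 4.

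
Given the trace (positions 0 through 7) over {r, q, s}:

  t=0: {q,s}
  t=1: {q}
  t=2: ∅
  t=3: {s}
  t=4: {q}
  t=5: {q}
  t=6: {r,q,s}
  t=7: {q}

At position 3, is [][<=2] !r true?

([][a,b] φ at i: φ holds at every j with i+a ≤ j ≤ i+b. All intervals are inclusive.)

Check !r at every j in [3,5]:
  j=3: true
  j=4: true
  j=5: true
All positions satisfy it → formula holds.

Yes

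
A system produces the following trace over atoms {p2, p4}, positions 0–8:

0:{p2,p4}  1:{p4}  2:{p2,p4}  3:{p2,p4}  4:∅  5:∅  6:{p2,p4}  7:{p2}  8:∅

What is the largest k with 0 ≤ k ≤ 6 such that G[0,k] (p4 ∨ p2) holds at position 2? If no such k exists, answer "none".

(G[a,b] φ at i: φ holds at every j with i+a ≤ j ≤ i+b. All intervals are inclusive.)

1

(p4 ∨ p2) must hold from j=2 onward; find where it first fails.
  j=2: holds
  j=3: holds
  j=4: fails
Holds on [2,3], so largest k = 1.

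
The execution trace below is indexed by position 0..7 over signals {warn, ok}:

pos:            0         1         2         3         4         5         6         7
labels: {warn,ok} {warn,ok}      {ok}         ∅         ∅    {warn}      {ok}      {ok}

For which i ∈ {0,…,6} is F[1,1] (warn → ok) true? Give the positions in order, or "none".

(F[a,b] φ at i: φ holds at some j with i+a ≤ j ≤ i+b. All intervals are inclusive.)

Evaluate at each i in [0,6]:
  i=0: ✓ (witness j=1)
  i=1: ✓ (witness j=2)
  i=2: ✓ (witness j=3)
  i=3: ✓ (witness j=4)
  i=4: ✗ (none in [5,5])
  i=5: ✓ (witness j=6)
  i=6: ✓ (witness j=7)

0, 1, 2, 3, 5, 6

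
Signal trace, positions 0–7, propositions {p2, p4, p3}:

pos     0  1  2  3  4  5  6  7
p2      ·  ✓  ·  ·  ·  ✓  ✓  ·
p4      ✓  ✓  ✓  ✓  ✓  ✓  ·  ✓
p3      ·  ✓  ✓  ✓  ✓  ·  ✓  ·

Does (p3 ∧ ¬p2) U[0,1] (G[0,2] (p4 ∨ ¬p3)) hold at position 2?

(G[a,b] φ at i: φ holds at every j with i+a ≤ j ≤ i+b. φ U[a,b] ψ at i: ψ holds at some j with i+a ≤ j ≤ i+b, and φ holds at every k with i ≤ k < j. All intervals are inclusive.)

Need some j in [2,3] with G[0,2] (p4 ∨ ¬p3), and (p3 ∧ ¬p2) at every k in [2,j-1].
  j=2: G[0,2] (p4 ∨ ¬p3) holds; no prefix to check → satisfied.

Holds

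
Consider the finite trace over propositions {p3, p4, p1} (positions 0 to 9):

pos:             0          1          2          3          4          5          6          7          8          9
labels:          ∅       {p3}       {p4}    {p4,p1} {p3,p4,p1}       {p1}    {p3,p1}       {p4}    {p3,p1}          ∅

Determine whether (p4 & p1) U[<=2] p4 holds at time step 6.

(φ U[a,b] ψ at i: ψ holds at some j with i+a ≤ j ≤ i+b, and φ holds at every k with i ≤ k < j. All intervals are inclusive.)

Does not hold

Need some j in [6,8] with p4, and (p4 & p1) at every k in [6,j-1].
  j=6: p4 false.
  j=7: p4 holds, but (p4 & p1) fails at k=6 → not this j.
  j=8: p4 false.
No j in the window works → until fails.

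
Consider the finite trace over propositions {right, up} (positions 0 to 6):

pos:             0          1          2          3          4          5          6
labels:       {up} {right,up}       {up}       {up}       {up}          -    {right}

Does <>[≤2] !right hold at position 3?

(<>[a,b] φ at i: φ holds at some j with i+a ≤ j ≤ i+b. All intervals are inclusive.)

Check !right at each j in [3,5]:
  j=3: true
  j=4: true
  j=5: true
Found at j=3 → formula holds.

Yes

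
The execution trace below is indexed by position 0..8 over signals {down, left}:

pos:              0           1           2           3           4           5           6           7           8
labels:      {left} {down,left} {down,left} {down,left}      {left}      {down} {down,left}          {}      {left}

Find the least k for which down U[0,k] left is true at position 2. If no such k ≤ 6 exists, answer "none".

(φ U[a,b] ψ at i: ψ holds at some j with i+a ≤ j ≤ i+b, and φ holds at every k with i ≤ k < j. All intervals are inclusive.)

Need earliest j ≥ 2 with left, and down at every k in [2,j-1].
  j=2: rhs holds (empty prefix). k = 0.

0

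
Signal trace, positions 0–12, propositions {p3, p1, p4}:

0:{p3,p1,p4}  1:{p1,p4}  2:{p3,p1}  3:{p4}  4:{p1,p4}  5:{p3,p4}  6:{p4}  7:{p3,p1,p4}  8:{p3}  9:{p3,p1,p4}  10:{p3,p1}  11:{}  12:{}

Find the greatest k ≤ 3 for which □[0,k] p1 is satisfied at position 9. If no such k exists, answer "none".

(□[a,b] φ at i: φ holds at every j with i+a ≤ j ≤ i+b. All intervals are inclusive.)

1

p1 must hold from j=9 onward; find where it first fails.
  j=9: holds
  j=10: holds
  j=11: fails
Holds on [9,10], so largest k = 1.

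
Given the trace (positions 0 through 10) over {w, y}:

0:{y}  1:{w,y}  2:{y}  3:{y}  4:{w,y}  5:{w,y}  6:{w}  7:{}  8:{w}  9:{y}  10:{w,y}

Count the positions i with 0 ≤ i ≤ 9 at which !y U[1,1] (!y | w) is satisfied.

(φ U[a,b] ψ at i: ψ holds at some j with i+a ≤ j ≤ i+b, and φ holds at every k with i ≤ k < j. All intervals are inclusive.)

2

Evaluate at each i in [0,9]:
  i=0: ✗ (lhs fails at k=0 before rhs at j=1)
  i=1: ✗ (no rhs in [2,2])
  i=2: ✗ (no rhs in [3,3])
  i=3: ✗ (lhs fails at k=3 before rhs at j=4)
  i=4: ✗ (lhs fails at k=4 before rhs at j=5)
  i=5: ✗ (lhs fails at k=5 before rhs at j=6)
  i=6: ✓ (rhs at j=7; lhs holds on [6,6])
  i=7: ✓ (rhs at j=8; lhs holds on [7,7])
  i=8: ✗ (no rhs in [9,9])
  i=9: ✗ (lhs fails at k=9 before rhs at j=10)
Positions where it holds: {6, 7} → 2.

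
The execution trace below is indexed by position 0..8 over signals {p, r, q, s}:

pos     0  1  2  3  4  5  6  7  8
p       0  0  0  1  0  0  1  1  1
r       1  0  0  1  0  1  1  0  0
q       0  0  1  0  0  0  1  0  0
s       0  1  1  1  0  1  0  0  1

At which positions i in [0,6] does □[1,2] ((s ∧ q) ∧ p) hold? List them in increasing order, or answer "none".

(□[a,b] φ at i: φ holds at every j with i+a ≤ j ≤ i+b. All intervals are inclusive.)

Evaluate at each i in [0,6]:
  i=0: ✗ (fails at j=1)
  i=1: ✗ (fails at j=2)
  i=2: ✗ (fails at j=3)
  i=3: ✗ (fails at j=4)
  i=4: ✗ (fails at j=5)
  i=5: ✗ (fails at j=6)
  i=6: ✗ (fails at j=7)

none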